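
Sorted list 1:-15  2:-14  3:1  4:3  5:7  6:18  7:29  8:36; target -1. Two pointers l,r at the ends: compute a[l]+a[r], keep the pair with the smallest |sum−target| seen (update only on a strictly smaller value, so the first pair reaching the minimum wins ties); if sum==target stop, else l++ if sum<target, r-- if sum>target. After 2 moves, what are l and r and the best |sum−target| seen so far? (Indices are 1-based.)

l=1 r=8: -15+36=21 d=22 *, r--
l=1 r=7: -15+29=14 d=15 *, r--

l=1, r=6, best |Δ|=15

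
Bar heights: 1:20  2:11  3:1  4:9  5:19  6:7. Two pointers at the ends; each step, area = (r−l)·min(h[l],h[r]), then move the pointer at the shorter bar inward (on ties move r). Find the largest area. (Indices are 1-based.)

max area = 76

[1,6] min(20,7)*5=35 best=35 * → r--
[1,5] min(20,19)*4=76 best=76 * → r--
[1,4] min(20,9)*3=27 best=76 → r--
[1,3] min(20,1)*2=2 best=76 → r--
[1,2] min(20,11)*1=11 best=76 → r--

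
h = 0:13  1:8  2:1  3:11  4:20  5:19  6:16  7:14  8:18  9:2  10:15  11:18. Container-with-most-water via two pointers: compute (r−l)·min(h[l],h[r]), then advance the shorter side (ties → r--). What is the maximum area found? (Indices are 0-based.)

l=0 r=11: min(13,18)*11=143 best=143 *, l++
l=1 r=11: min(8,18)*10=80 best=143, l++
l=2 r=11: min(1,18)*9=9 best=143, l++
l=3 r=11: min(11,18)*8=88 best=143, l++
l=4 r=11: min(20,18)*7=126 best=143, r--
l=4 r=10: min(20,15)*6=90 best=143, r--
l=4 r=9: min(20,2)*5=10 best=143, r--
l=4 r=8: min(20,18)*4=72 best=143, r--
l=4 r=7: min(20,14)*3=42 best=143, r--
l=4 r=6: min(20,16)*2=32 best=143, r--
l=4 r=5: min(20,19)*1=19 best=143, r--

max area = 143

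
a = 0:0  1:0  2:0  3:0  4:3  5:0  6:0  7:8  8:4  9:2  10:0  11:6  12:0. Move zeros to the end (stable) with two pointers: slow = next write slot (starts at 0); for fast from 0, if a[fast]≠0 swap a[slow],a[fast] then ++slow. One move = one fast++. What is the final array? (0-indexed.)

(s=0,f=0) a[fast]=0 → fast++
(s=0,f=1) a[fast]=0 → fast++
(s=0,f=2) a[fast]=0 → fast++
(s=0,f=3) a[fast]=0 → fast++
(s=0,f=4) a[fast]=3≠0 swap→a[0]=3 → slow++,fast++
(s=1,f=5) a[fast]=0 → fast++
(s=1,f=6) a[fast]=0 → fast++
(s=1,f=7) a[fast]=8≠0 swap→a[1]=8 → slow++,fast++
(s=2,f=8) a[fast]=4≠0 swap→a[2]=4 → slow++,fast++
(s=3,f=9) a[fast]=2≠0 swap→a[3]=2 → slow++,fast++
(s=4,f=10) a[fast]=0 → fast++
(s=4,f=11) a[fast]=6≠0 swap→a[4]=6 → slow++,fast++
(s=5,f=12) a[fast]=0 → fast++

[3, 8, 4, 2, 6, 0, 0, 0, 0, 0, 0, 0, 0]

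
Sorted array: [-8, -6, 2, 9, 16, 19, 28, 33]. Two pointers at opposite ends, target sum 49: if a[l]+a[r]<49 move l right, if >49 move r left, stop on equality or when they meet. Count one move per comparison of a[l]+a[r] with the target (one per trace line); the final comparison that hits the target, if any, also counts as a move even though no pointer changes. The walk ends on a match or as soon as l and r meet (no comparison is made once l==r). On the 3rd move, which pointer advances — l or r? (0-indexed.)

[0,7] -8+33=25 <49 → l++
[1,7] -6+33=27 <49 → l++
[2,7] 2+33=35 <49 → l++

l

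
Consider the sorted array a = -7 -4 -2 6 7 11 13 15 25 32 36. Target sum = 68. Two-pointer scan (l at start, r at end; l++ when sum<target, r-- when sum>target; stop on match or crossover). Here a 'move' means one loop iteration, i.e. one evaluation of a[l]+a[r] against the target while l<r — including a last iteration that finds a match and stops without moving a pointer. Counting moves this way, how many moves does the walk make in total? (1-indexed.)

l=1 r=11: -7+36=29 <68, l++
l=2 r=11: -4+36=32 <68, l++
l=3 r=11: -2+36=34 <68, l++
l=4 r=11: 6+36=42 <68, l++
l=5 r=11: 7+36=43 <68, l++
l=6 r=11: 11+36=47 <68, l++
l=7 r=11: 13+36=49 <68, l++
l=8 r=11: 15+36=51 <68, l++
l=9 r=11: 25+36=61 <68, l++
l=10 r=11: 32+36=68, found

10 moves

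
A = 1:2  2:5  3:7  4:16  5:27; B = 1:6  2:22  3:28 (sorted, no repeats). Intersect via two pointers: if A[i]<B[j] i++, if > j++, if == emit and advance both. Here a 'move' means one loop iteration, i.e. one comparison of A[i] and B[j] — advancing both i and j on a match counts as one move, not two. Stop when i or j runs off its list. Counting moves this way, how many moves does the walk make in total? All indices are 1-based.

7 moves

[i=1,j=1] 2<6 → i++
[i=2,j=1] 5<6 → i++
[i=3,j=1] 7>6 → j++
[i=3,j=2] 7<22 → i++
[i=4,j=2] 16<22 → i++
[i=5,j=2] 27>22 → j++
[i=5,j=3] 27<28 → i++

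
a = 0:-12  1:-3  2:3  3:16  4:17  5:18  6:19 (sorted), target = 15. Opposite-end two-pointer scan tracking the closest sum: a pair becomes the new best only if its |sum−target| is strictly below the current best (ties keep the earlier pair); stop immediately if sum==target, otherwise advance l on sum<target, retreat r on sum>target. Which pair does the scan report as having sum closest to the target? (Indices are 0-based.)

pair (-3, 18) with sum 15 (|Δ|=0)

[0,6] -12+19=7 d=8 * → l++
[1,6] -3+19=16 d=1 * → r--
[1,5] -3+18=15 d=0 * → stop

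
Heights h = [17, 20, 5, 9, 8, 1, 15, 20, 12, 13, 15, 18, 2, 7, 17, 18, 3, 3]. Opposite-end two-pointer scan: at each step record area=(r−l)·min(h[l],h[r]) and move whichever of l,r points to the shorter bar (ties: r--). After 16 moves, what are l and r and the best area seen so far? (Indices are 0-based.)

l=0 r=17: min(17,3)*17=51 best=51 *, r--
l=0 r=16: min(17,3)*16=48 best=51, r--
l=0 r=15: min(17,18)*15=255 best=255 *, l++
l=1 r=15: min(20,18)*14=252 best=255, r--
l=1 r=14: min(20,17)*13=221 best=255, r--
l=1 r=13: min(20,7)*12=84 best=255, r--
l=1 r=12: min(20,2)*11=22 best=255, r--
l=1 r=11: min(20,18)*10=180 best=255, r--
l=1 r=10: min(20,15)*9=135 best=255, r--
l=1 r=9: min(20,13)*8=104 best=255, r--
l=1 r=8: min(20,12)*7=84 best=255, r--
l=1 r=7: min(20,20)*6=120 best=255, r--
l=1 r=6: min(20,15)*5=75 best=255, r--
l=1 r=5: min(20,1)*4=4 best=255, r--
l=1 r=4: min(20,8)*3=24 best=255, r--
l=1 r=3: min(20,9)*2=18 best=255, r--

l=1, r=2, best area=255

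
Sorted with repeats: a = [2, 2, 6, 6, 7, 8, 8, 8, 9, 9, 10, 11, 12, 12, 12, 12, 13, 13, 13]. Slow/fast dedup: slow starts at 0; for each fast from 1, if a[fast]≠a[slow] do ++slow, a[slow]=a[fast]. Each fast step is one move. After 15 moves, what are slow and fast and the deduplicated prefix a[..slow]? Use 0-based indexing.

slow=7, fast=16, prefix=[2, 6, 7, 8, 9, 10, 11, 12]

(s=0,f=1) a[fast]=2=a[slow] dup → fast++
(s=0,f=2) a[fast]=6≠a[slow]=2 write a[1]=6 → slow++,fast++
(s=1,f=3) a[fast]=6=a[slow] dup → fast++
(s=1,f=4) a[fast]=7≠a[slow]=6 write a[2]=7 → slow++,fast++
(s=2,f=5) a[fast]=8≠a[slow]=7 write a[3]=8 → slow++,fast++
(s=3,f=6) a[fast]=8=a[slow] dup → fast++
(s=3,f=7) a[fast]=8=a[slow] dup → fast++
(s=3,f=8) a[fast]=9≠a[slow]=8 write a[4]=9 → slow++,fast++
(s=4,f=9) a[fast]=9=a[slow] dup → fast++
(s=4,f=10) a[fast]=10≠a[slow]=9 write a[5]=10 → slow++,fast++
(s=5,f=11) a[fast]=11≠a[slow]=10 write a[6]=11 → slow++,fast++
(s=6,f=12) a[fast]=12≠a[slow]=11 write a[7]=12 → slow++,fast++
(s=7,f=13) a[fast]=12=a[slow] dup → fast++
(s=7,f=14) a[fast]=12=a[slow] dup → fast++
(s=7,f=15) a[fast]=12=a[slow] dup → fast++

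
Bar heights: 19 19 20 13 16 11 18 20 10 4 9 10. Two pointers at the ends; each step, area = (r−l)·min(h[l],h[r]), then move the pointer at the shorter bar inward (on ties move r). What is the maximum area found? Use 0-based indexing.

max area = 133

[0,11] min(19,10)*11=110 best=110 * → r--
[0,10] min(19,9)*10=90 best=110 → r--
[0,9] min(19,4)*9=36 best=110 → r--
[0,8] min(19,10)*8=80 best=110 → r--
[0,7] min(19,20)*7=133 best=133 * → l++
[1,7] min(19,20)*6=114 best=133 → l++
[2,7] min(20,20)*5=100 best=133 → r--
[2,6] min(20,18)*4=72 best=133 → r--
[2,5] min(20,11)*3=33 best=133 → r--
[2,4] min(20,16)*2=32 best=133 → r--
[2,3] min(20,13)*1=13 best=133 → r--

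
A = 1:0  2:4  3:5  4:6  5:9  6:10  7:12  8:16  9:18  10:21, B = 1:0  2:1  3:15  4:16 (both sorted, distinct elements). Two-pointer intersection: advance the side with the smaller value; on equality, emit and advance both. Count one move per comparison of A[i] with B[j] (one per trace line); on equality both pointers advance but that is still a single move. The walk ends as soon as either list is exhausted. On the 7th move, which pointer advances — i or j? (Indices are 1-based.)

i=1 j=1: 0==0 emit, i++,j++
i=2 j=2: 4>1, j++
i=2 j=3: 4<15, i++
i=3 j=3: 5<15, i++
i=4 j=3: 6<15, i++
i=5 j=3: 9<15, i++
i=6 j=3: 10<15, i++

i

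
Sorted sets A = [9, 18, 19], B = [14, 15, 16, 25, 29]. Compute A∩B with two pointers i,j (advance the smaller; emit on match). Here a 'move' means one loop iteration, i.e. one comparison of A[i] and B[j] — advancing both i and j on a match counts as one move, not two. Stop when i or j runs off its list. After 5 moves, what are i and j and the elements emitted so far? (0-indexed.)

[i=0,j=0] 9<14 → i++
[i=1,j=0] 18>14 → j++
[i=1,j=1] 18>15 → j++
[i=1,j=2] 18>16 → j++
[i=1,j=3] 18<25 → i++

i=2, j=3, emitted=[]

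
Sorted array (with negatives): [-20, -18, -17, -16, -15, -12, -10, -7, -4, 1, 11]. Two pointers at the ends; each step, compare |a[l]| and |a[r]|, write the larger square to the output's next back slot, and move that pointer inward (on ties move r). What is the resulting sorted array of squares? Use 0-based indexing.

[0,10] |-20|>|11| out[10]=400 → l++
[1,10] |-18|>|11| out[9]=324 → l++
[2,10] |-17|>|11| out[8]=289 → l++
[3,10] |-16|>|11| out[7]=256 → l++
[4,10] |-15|>|11| out[6]=225 → l++
[5,10] |-12|>|11| out[5]=144 → l++
[6,10] |-10|<=|11| out[4]=121 → r--
[6,9] |-10|>|1| out[3]=100 → l++
[7,9] |-7|>|1| out[2]=49 → l++
[8,9] |-4|>|1| out[1]=16 → l++
[9,9] |1|<=|1| out[0]=1 → r--

[1, 16, 49, 100, 121, 144, 225, 256, 289, 324, 400]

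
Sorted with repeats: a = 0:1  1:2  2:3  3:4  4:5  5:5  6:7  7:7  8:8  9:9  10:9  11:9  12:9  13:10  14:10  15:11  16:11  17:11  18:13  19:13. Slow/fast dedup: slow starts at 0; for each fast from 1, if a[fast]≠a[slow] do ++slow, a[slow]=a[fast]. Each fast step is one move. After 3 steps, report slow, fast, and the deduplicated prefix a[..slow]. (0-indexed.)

slow=3, fast=4, prefix=[1, 2, 3, 4]

(s=0,f=1) a[fast]=2≠a[slow]=1 write a[1]=2 → slow++,fast++
(s=1,f=2) a[fast]=3≠a[slow]=2 write a[2]=3 → slow++,fast++
(s=2,f=3) a[fast]=4≠a[slow]=3 write a[3]=4 → slow++,fast++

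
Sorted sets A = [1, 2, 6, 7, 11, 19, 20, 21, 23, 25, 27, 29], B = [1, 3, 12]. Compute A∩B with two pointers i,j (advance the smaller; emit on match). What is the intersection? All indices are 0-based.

i=0 j=0: 1==1 emit, i++,j++
i=1 j=1: 2<3, i++
i=2 j=1: 6>3, j++
i=2 j=2: 6<12, i++
i=3 j=2: 7<12, i++
i=4 j=2: 11<12, i++
i=5 j=2: 19>12, j++

intersection = [1]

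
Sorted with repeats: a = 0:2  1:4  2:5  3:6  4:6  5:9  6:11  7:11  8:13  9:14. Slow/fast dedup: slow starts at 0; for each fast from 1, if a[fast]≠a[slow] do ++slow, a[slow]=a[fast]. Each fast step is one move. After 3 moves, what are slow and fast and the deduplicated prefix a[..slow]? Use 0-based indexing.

slow=0 fast=1: a[fast]=4≠a[slow]=2 write a[1]=4, slow++,fast++
slow=1 fast=2: a[fast]=5≠a[slow]=4 write a[2]=5, slow++,fast++
slow=2 fast=3: a[fast]=6≠a[slow]=5 write a[3]=6, slow++,fast++

slow=3, fast=4, prefix=[2, 4, 5, 6]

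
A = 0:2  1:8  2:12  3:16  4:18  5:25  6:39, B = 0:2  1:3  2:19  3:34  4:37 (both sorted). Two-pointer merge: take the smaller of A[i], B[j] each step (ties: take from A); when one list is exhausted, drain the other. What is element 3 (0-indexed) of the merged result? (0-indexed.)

[i=0,j=0] A[i]=2<=B[j]=2 take 2 → i++
[i=1,j=0] A[i]=8>B[j]=2 take 2 → j++
[i=1,j=1] A[i]=8>B[j]=3 take 3 → j++
[i=1,j=2] A[i]=8<=B[j]=19 take 8 → i++
[i=2,j=2] A[i]=12<=B[j]=19 take 12 → i++
[i=3,j=2] A[i]=16<=B[j]=19 take 16 → i++
[i=4,j=2] A[i]=18<=B[j]=19 take 18 → i++
[i=5,j=2] A[i]=25>B[j]=19 take 19 → j++
[i=5,j=3] A[i]=25<=B[j]=34 take 25 → i++
[i=6,j=3] A[i]=39>B[j]=34 take 34 → j++
[i=6,j=4] A[i]=39>B[j]=37 take 37 → j++
[i=6,j=5] B done, take A[i]=39 → i++

merged[3] = 8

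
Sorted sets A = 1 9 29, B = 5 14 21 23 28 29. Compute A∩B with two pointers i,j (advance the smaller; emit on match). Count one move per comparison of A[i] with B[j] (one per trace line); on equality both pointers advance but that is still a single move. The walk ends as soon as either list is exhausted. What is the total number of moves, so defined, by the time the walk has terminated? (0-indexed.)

8 moves

[i=0,j=0] 1<5 → i++
[i=1,j=0] 9>5 → j++
[i=1,j=1] 9<14 → i++
[i=2,j=1] 29>14 → j++
[i=2,j=2] 29>21 → j++
[i=2,j=3] 29>23 → j++
[i=2,j=4] 29>28 → j++
[i=2,j=5] 29==29 emit → i++,j++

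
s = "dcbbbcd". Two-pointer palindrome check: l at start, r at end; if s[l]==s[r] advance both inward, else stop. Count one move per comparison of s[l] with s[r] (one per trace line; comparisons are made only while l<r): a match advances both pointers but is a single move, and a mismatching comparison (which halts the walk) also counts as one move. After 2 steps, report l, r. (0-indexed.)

l=2, r=4

l=0 r=6: 'd'=='d', l++,r--
l=1 r=5: 'c'=='c', l++,r--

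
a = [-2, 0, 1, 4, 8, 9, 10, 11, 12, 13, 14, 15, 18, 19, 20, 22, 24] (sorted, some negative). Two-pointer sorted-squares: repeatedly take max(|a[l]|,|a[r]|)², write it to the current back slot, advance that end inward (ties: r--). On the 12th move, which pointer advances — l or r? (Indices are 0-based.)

l=0 r=16: |-2|<=|24| out[16]=576, r--
l=0 r=15: |-2|<=|22| out[15]=484, r--
l=0 r=14: |-2|<=|20| out[14]=400, r--
l=0 r=13: |-2|<=|19| out[13]=361, r--
l=0 r=12: |-2|<=|18| out[12]=324, r--
l=0 r=11: |-2|<=|15| out[11]=225, r--
l=0 r=10: |-2|<=|14| out[10]=196, r--
l=0 r=9: |-2|<=|13| out[9]=169, r--
l=0 r=8: |-2|<=|12| out[8]=144, r--
l=0 r=7: |-2|<=|11| out[7]=121, r--
l=0 r=6: |-2|<=|10| out[6]=100, r--
l=0 r=5: |-2|<=|9| out[5]=81, r--

r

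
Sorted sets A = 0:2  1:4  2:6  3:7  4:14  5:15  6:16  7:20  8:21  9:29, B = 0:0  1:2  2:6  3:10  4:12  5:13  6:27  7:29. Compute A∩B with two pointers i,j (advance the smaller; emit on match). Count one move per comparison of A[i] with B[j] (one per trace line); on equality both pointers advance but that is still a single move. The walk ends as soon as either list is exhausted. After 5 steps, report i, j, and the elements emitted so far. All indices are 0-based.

i=4, j=3, emitted=[2, 6]

[i=0,j=0] 2>0 → j++
[i=0,j=1] 2==2 emit → i++,j++
[i=1,j=2] 4<6 → i++
[i=2,j=2] 6==6 emit → i++,j++
[i=3,j=3] 7<10 → i++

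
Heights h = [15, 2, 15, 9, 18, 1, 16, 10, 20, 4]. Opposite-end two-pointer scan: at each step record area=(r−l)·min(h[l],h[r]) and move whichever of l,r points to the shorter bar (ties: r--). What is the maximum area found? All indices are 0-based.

l=0 r=9: min(15,4)*9=36 best=36 *, r--
l=0 r=8: min(15,20)*8=120 best=120 *, l++
l=1 r=8: min(2,20)*7=14 best=120, l++
l=2 r=8: min(15,20)*6=90 best=120, l++
l=3 r=8: min(9,20)*5=45 best=120, l++
l=4 r=8: min(18,20)*4=72 best=120, l++
l=5 r=8: min(1,20)*3=3 best=120, l++
l=6 r=8: min(16,20)*2=32 best=120, l++
l=7 r=8: min(10,20)*1=10 best=120, l++

max area = 120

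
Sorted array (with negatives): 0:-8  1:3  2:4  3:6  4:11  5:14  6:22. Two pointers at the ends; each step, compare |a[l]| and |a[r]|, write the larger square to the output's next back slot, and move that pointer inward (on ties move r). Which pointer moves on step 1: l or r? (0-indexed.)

r

l=0 r=6: |-8|<=|22| out[6]=484, r--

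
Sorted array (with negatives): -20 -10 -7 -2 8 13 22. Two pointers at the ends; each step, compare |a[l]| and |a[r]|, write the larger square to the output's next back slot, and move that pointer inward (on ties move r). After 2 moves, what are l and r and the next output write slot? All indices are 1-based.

[1,7] |-20|<=|22| out[7]=484 → r--
[1,6] |-20|>|13| out[6]=400 → l++

l=2, r=6, next write slot=5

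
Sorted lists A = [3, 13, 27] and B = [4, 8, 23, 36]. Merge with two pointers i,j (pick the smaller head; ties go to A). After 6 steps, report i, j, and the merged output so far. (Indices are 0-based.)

i=0 j=0: A[i]=3<=B[j]=4 take 3, i++
i=1 j=0: A[i]=13>B[j]=4 take 4, j++
i=1 j=1: A[i]=13>B[j]=8 take 8, j++
i=1 j=2: A[i]=13<=B[j]=23 take 13, i++
i=2 j=2: A[i]=27>B[j]=23 take 23, j++
i=2 j=3: A[i]=27<=B[j]=36 take 27, i++

i=3, j=3, merged so far=[3, 4, 8, 13, 23, 27]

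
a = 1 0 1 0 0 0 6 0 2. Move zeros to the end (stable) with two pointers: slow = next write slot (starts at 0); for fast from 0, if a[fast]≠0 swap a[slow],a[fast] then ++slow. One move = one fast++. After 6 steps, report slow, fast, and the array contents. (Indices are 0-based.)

slow=2, fast=6, a=[1, 1, 0, 0, 0, 0, 6, 0, 2]

slow=0 fast=0: a[fast]=1≠0 swap→a[0]=1, slow++,fast++
slow=1 fast=1: a[fast]=0, fast++
slow=1 fast=2: a[fast]=1≠0 swap→a[1]=1, slow++,fast++
slow=2 fast=3: a[fast]=0, fast++
slow=2 fast=4: a[fast]=0, fast++
slow=2 fast=5: a[fast]=0, fast++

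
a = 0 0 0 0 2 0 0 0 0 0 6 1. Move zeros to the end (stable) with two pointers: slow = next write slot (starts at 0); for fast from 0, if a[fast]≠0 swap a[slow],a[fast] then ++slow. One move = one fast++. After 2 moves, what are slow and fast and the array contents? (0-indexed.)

slow=0, fast=2, a=[0, 0, 0, 0, 2, 0, 0, 0, 0, 0, 6, 1]

slow=0 fast=0: a[fast]=0, fast++
slow=0 fast=1: a[fast]=0, fast++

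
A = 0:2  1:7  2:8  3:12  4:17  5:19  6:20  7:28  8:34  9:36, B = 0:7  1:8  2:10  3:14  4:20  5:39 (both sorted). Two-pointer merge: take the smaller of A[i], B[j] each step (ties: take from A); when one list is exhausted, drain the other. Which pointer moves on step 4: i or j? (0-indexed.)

i=0 j=0: A[i]=2<=B[j]=7 take 2, i++
i=1 j=0: A[i]=7<=B[j]=7 take 7, i++
i=2 j=0: A[i]=8>B[j]=7 take 7, j++
i=2 j=1: A[i]=8<=B[j]=8 take 8, i++

i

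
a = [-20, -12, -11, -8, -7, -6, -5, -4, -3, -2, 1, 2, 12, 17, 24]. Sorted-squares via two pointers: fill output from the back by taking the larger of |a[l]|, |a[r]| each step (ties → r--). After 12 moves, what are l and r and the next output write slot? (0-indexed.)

l=0 r=14: |-20|<=|24| out[14]=576, r--
l=0 r=13: |-20|>|17| out[13]=400, l++
l=1 r=13: |-12|<=|17| out[12]=289, r--
l=1 r=12: |-12|<=|12| out[11]=144, r--
l=1 r=11: |-12|>|2| out[10]=144, l++
l=2 r=11: |-11|>|2| out[9]=121, l++
l=3 r=11: |-8|>|2| out[8]=64, l++
l=4 r=11: |-7|>|2| out[7]=49, l++
l=5 r=11: |-6|>|2| out[6]=36, l++
l=6 r=11: |-5|>|2| out[5]=25, l++
l=7 r=11: |-4|>|2| out[4]=16, l++
l=8 r=11: |-3|>|2| out[3]=9, l++

l=9, r=11, next write slot=2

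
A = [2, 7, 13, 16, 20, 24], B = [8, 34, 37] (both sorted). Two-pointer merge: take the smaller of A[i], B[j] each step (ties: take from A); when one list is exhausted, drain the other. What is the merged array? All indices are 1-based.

[i=1,j=1] A[i]=2<=B[j]=8 take 2 → i++
[i=2,j=1] A[i]=7<=B[j]=8 take 7 → i++
[i=3,j=1] A[i]=13>B[j]=8 take 8 → j++
[i=3,j=2] A[i]=13<=B[j]=34 take 13 → i++
[i=4,j=2] A[i]=16<=B[j]=34 take 16 → i++
[i=5,j=2] A[i]=20<=B[j]=34 take 20 → i++
[i=6,j=2] A[i]=24<=B[j]=34 take 24 → i++
[i=7,j=2] A done, take B[j]=34 → j++
[i=7,j=3] A done, take B[j]=37 → j++

[2, 7, 8, 13, 16, 20, 24, 34, 37]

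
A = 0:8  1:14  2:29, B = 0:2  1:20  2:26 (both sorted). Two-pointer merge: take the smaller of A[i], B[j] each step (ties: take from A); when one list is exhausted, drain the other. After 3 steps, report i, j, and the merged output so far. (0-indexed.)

i=2, j=1, merged so far=[2, 8, 14]

[i=0,j=0] A[i]=8>B[j]=2 take 2 → j++
[i=0,j=1] A[i]=8<=B[j]=20 take 8 → i++
[i=1,j=1] A[i]=14<=B[j]=20 take 14 → i++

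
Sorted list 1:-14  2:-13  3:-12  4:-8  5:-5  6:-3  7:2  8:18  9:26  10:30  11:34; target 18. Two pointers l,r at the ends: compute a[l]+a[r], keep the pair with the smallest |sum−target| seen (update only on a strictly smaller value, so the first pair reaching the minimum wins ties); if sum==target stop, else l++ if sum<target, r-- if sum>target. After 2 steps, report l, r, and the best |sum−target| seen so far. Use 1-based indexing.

l=1 r=11: -14+34=20 d=2 *, r--
l=1 r=10: -14+30=16 d=2, l++

l=2, r=10, best |Δ|=2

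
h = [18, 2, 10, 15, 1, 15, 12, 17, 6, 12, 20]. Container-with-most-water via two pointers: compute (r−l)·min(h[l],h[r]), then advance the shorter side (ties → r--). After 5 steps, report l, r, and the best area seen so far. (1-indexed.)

l=6, r=11, best area=180

[1,11] min(18,20)*10=180 best=180 * → l++
[2,11] min(2,20)*9=18 best=180 → l++
[3,11] min(10,20)*8=80 best=180 → l++
[4,11] min(15,20)*7=105 best=180 → l++
[5,11] min(1,20)*6=6 best=180 → l++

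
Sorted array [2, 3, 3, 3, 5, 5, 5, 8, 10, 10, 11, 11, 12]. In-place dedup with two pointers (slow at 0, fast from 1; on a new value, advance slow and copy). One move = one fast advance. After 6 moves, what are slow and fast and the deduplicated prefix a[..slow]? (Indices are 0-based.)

slow=2, fast=7, prefix=[2, 3, 5]

slow=0 fast=1: a[fast]=3≠a[slow]=2 write a[1]=3, slow++,fast++
slow=1 fast=2: a[fast]=3=a[slow] dup, fast++
slow=1 fast=3: a[fast]=3=a[slow] dup, fast++
slow=1 fast=4: a[fast]=5≠a[slow]=3 write a[2]=5, slow++,fast++
slow=2 fast=5: a[fast]=5=a[slow] dup, fast++
slow=2 fast=6: a[fast]=5=a[slow] dup, fast++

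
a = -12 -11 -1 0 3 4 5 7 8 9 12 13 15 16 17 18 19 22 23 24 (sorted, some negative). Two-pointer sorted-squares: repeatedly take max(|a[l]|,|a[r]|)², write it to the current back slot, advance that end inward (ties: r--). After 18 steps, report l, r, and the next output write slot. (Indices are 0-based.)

l=2, r=3, next write slot=1

l=0 r=19: |-12|<=|24| out[19]=576, r--
l=0 r=18: |-12|<=|23| out[18]=529, r--
l=0 r=17: |-12|<=|22| out[17]=484, r--
l=0 r=16: |-12|<=|19| out[16]=361, r--
l=0 r=15: |-12|<=|18| out[15]=324, r--
l=0 r=14: |-12|<=|17| out[14]=289, r--
l=0 r=13: |-12|<=|16| out[13]=256, r--
l=0 r=12: |-12|<=|15| out[12]=225, r--
l=0 r=11: |-12|<=|13| out[11]=169, r--
l=0 r=10: |-12|<=|12| out[10]=144, r--
l=0 r=9: |-12|>|9| out[9]=144, l++
l=1 r=9: |-11|>|9| out[8]=121, l++
l=2 r=9: |-1|<=|9| out[7]=81, r--
l=2 r=8: |-1|<=|8| out[6]=64, r--
l=2 r=7: |-1|<=|7| out[5]=49, r--
l=2 r=6: |-1|<=|5| out[4]=25, r--
l=2 r=5: |-1|<=|4| out[3]=16, r--
l=2 r=4: |-1|<=|3| out[2]=9, r--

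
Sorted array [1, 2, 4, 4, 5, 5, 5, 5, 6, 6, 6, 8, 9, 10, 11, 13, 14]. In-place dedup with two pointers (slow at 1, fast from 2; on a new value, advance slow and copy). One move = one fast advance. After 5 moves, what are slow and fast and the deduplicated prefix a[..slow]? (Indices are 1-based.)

slow=4, fast=7, prefix=[1, 2, 4, 5]

(s=1,f=2) a[fast]=2≠a[slow]=1 write a[2]=2 → slow++,fast++
(s=2,f=3) a[fast]=4≠a[slow]=2 write a[3]=4 → slow++,fast++
(s=3,f=4) a[fast]=4=a[slow] dup → fast++
(s=3,f=5) a[fast]=5≠a[slow]=4 write a[4]=5 → slow++,fast++
(s=4,f=6) a[fast]=5=a[slow] dup → fast++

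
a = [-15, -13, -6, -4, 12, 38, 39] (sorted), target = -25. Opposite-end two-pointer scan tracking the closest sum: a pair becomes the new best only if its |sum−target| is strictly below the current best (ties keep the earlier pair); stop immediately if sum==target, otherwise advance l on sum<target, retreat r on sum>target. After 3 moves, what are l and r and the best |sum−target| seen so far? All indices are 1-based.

l=1, r=4, best |Δ|=22

[1,7] -15+39=24 d=49 * → r--
[1,6] -15+38=23 d=48 * → r--
[1,5] -15+12=-3 d=22 * → r--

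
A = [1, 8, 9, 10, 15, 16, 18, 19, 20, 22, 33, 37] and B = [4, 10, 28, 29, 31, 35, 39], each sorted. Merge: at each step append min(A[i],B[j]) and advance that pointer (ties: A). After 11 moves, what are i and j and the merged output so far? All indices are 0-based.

[i=0,j=0] A[i]=1<=B[j]=4 take 1 → i++
[i=1,j=0] A[i]=8>B[j]=4 take 4 → j++
[i=1,j=1] A[i]=8<=B[j]=10 take 8 → i++
[i=2,j=1] A[i]=9<=B[j]=10 take 9 → i++
[i=3,j=1] A[i]=10<=B[j]=10 take 10 → i++
[i=4,j=1] A[i]=15>B[j]=10 take 10 → j++
[i=4,j=2] A[i]=15<=B[j]=28 take 15 → i++
[i=5,j=2] A[i]=16<=B[j]=28 take 16 → i++
[i=6,j=2] A[i]=18<=B[j]=28 take 18 → i++
[i=7,j=2] A[i]=19<=B[j]=28 take 19 → i++
[i=8,j=2] A[i]=20<=B[j]=28 take 20 → i++

i=9, j=2, merged so far=[1, 4, 8, 9, 10, 10, 15, 16, 18, 19, 20]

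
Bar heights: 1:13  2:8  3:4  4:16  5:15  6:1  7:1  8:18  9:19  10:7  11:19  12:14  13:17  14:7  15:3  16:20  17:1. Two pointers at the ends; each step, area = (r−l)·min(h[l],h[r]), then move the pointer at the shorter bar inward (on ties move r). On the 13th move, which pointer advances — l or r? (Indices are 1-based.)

l

[1,17] min(13,1)*16=16 best=16 * → r--
[1,16] min(13,20)*15=195 best=195 * → l++
[2,16] min(8,20)*14=112 best=195 → l++
[3,16] min(4,20)*13=52 best=195 → l++
[4,16] min(16,20)*12=192 best=195 → l++
[5,16] min(15,20)*11=165 best=195 → l++
[6,16] min(1,20)*10=10 best=195 → l++
[7,16] min(1,20)*9=9 best=195 → l++
[8,16] min(18,20)*8=144 best=195 → l++
[9,16] min(19,20)*7=133 best=195 → l++
[10,16] min(7,20)*6=42 best=195 → l++
[11,16] min(19,20)*5=95 best=195 → l++
[12,16] min(14,20)*4=56 best=195 → l++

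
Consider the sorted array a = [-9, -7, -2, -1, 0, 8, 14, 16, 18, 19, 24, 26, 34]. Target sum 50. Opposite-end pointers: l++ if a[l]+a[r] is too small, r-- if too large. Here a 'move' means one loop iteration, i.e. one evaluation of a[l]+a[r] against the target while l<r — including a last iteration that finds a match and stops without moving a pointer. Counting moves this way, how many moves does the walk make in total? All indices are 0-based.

l=0 r=12: -9+34=25 <50, l++
l=1 r=12: -7+34=27 <50, l++
l=2 r=12: -2+34=32 <50, l++
l=3 r=12: -1+34=33 <50, l++
l=4 r=12: 0+34=34 <50, l++
l=5 r=12: 8+34=42 <50, l++
l=6 r=12: 14+34=48 <50, l++
l=7 r=12: 16+34=50, found

8 moves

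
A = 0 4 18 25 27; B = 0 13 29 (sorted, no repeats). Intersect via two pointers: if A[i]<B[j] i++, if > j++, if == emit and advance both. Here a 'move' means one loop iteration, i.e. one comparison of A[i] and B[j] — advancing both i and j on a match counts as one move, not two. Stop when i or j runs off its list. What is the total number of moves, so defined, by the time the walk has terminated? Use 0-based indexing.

i=0 j=0: 0==0 emit, i++,j++
i=1 j=1: 4<13, i++
i=2 j=1: 18>13, j++
i=2 j=2: 18<29, i++
i=3 j=2: 25<29, i++
i=4 j=2: 27<29, i++

6 moves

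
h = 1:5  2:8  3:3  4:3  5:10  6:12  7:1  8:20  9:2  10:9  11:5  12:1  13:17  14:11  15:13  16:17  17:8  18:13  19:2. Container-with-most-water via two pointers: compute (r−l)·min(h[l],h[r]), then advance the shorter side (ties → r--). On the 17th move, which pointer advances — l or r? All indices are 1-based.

r

l=1 r=19: min(5,2)*18=36 best=36 *, r--
l=1 r=18: min(5,13)*17=85 best=85 *, l++
l=2 r=18: min(8,13)*16=128 best=128 *, l++
l=3 r=18: min(3,13)*15=45 best=128, l++
l=4 r=18: min(3,13)*14=42 best=128, l++
l=5 r=18: min(10,13)*13=130 best=130 *, l++
l=6 r=18: min(12,13)*12=144 best=144 *, l++
l=7 r=18: min(1,13)*11=11 best=144, l++
l=8 r=18: min(20,13)*10=130 best=144, r--
l=8 r=17: min(20,8)*9=72 best=144, r--
l=8 r=16: min(20,17)*8=136 best=144, r--
l=8 r=15: min(20,13)*7=91 best=144, r--
l=8 r=14: min(20,11)*6=66 best=144, r--
l=8 r=13: min(20,17)*5=85 best=144, r--
l=8 r=12: min(20,1)*4=4 best=144, r--
l=8 r=11: min(20,5)*3=15 best=144, r--
l=8 r=10: min(20,9)*2=18 best=144, r--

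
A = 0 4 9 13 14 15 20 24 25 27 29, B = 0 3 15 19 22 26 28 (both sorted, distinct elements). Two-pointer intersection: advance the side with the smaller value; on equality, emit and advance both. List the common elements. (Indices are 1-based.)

[i=1,j=1] 0==0 emit → i++,j++
[i=2,j=2] 4>3 → j++
[i=2,j=3] 4<15 → i++
[i=3,j=3] 9<15 → i++
[i=4,j=3] 13<15 → i++
[i=5,j=3] 14<15 → i++
[i=6,j=3] 15==15 emit → i++,j++
[i=7,j=4] 20>19 → j++
[i=7,j=5] 20<22 → i++
[i=8,j=5] 24>22 → j++
[i=8,j=6] 24<26 → i++
[i=9,j=6] 25<26 → i++
[i=10,j=6] 27>26 → j++
[i=10,j=7] 27<28 → i++
[i=11,j=7] 29>28 → j++

intersection = [0, 15]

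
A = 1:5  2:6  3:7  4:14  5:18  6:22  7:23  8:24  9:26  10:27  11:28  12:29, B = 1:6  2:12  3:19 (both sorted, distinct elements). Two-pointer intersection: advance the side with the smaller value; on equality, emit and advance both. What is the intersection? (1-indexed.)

i=1 j=1: 5<6, i++
i=2 j=1: 6==6 emit, i++,j++
i=3 j=2: 7<12, i++
i=4 j=2: 14>12, j++
i=4 j=3: 14<19, i++
i=5 j=3: 18<19, i++
i=6 j=3: 22>19, j++

intersection = [6]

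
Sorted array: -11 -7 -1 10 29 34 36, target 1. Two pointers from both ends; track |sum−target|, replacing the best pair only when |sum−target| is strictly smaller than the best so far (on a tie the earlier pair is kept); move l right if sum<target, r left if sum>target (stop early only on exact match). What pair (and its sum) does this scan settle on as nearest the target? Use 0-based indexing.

pair (-11, 10) with sum -1 (|Δ|=2)

l=0 r=6: -11+36=25 d=24 *, r--
l=0 r=5: -11+34=23 d=22 *, r--
l=0 r=4: -11+29=18 d=17 *, r--
l=0 r=3: -11+10=-1 d=2 *, l++
l=1 r=3: -7+10=3 d=2, r--
l=1 r=2: -7+-1=-8 d=9, l++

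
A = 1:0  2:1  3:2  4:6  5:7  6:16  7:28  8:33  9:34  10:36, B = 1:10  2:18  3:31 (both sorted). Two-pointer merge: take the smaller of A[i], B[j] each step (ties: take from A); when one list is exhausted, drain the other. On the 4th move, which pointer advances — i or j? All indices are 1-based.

i

i=1 j=1: A[i]=0<=B[j]=10 take 0, i++
i=2 j=1: A[i]=1<=B[j]=10 take 1, i++
i=3 j=1: A[i]=2<=B[j]=10 take 2, i++
i=4 j=1: A[i]=6<=B[j]=10 take 6, i++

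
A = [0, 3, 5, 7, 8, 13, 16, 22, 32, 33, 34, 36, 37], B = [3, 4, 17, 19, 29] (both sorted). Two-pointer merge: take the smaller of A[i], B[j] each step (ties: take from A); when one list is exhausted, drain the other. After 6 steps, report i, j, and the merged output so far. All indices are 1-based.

i=5, j=3, merged so far=[0, 3, 3, 4, 5, 7]

[i=1,j=1] A[i]=0<=B[j]=3 take 0 → i++
[i=2,j=1] A[i]=3<=B[j]=3 take 3 → i++
[i=3,j=1] A[i]=5>B[j]=3 take 3 → j++
[i=3,j=2] A[i]=5>B[j]=4 take 4 → j++
[i=3,j=3] A[i]=5<=B[j]=17 take 5 → i++
[i=4,j=3] A[i]=7<=B[j]=17 take 7 → i++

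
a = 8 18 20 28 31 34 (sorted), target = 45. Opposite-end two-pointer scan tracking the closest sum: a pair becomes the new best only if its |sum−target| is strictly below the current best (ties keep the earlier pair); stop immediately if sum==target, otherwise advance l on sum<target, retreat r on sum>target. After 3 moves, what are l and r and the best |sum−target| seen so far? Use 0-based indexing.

[0,5] 8+34=42 d=3 * → l++
[1,5] 18+34=52 d=7 → r--
[1,4] 18+31=49 d=4 → r--

l=1, r=3, best |Δ|=3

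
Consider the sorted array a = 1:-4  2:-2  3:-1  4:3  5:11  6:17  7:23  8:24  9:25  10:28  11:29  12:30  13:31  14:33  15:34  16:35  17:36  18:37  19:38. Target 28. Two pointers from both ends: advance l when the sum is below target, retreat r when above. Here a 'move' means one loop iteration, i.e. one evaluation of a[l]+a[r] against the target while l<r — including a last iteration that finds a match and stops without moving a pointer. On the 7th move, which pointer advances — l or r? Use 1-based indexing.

[1,19] -4+38=34 >28 → r--
[1,18] -4+37=33 >28 → r--
[1,17] -4+36=32 >28 → r--
[1,16] -4+35=31 >28 → r--
[1,15] -4+34=30 >28 → r--
[1,14] -4+33=29 >28 → r--
[1,13] -4+31=27 <28 → l++

l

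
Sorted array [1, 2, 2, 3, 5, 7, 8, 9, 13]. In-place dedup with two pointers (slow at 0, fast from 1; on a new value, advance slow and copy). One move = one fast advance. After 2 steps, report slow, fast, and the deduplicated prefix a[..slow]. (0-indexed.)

slow=1, fast=3, prefix=[1, 2]

(s=0,f=1) a[fast]=2≠a[slow]=1 write a[1]=2 → slow++,fast++
(s=1,f=2) a[fast]=2=a[slow] dup → fast++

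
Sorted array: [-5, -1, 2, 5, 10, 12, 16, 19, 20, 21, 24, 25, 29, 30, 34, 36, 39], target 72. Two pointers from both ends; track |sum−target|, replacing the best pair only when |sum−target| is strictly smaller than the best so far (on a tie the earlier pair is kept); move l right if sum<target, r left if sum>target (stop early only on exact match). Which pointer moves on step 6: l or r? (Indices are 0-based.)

l

l=0 r=16: -5+39=34 d=38 *, l++
l=1 r=16: -1+39=38 d=34 *, l++
l=2 r=16: 2+39=41 d=31 *, l++
l=3 r=16: 5+39=44 d=28 *, l++
l=4 r=16: 10+39=49 d=23 *, l++
l=5 r=16: 12+39=51 d=21 *, l++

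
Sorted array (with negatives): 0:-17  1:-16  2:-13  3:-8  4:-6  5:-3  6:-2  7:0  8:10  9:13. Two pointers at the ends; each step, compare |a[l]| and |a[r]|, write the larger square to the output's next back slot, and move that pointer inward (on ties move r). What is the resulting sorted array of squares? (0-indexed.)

[0, 4, 9, 36, 64, 100, 169, 169, 256, 289]

[0,9] |-17|>|13| out[9]=289 → l++
[1,9] |-16|>|13| out[8]=256 → l++
[2,9] |-13|<=|13| out[7]=169 → r--
[2,8] |-13|>|10| out[6]=169 → l++
[3,8] |-8|<=|10| out[5]=100 → r--
[3,7] |-8|>|0| out[4]=64 → l++
[4,7] |-6|>|0| out[3]=36 → l++
[5,7] |-3|>|0| out[2]=9 → l++
[6,7] |-2|>|0| out[1]=4 → l++
[7,7] |0|<=|0| out[0]=0 → r--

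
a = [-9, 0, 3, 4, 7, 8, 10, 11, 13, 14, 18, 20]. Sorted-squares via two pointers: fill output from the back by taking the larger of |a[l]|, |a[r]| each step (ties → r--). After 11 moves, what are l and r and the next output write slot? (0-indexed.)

[0,11] |-9|<=|20| out[11]=400 → r--
[0,10] |-9|<=|18| out[10]=324 → r--
[0,9] |-9|<=|14| out[9]=196 → r--
[0,8] |-9|<=|13| out[8]=169 → r--
[0,7] |-9|<=|11| out[7]=121 → r--
[0,6] |-9|<=|10| out[6]=100 → r--
[0,5] |-9|>|8| out[5]=81 → l++
[1,5] |0|<=|8| out[4]=64 → r--
[1,4] |0|<=|7| out[3]=49 → r--
[1,3] |0|<=|4| out[2]=16 → r--
[1,2] |0|<=|3| out[1]=9 → r--

l=1, r=1, next write slot=0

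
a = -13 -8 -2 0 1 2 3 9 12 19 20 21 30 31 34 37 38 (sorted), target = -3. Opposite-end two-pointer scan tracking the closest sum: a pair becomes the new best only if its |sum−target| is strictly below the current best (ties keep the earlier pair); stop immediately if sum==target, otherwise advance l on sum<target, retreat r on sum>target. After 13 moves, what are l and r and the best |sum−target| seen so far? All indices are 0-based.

[0,16] -13+38=25 d=28 * → r--
[0,15] -13+37=24 d=27 * → r--
[0,14] -13+34=21 d=24 * → r--
[0,13] -13+31=18 d=21 * → r--
[0,12] -13+30=17 d=20 * → r--
[0,11] -13+21=8 d=11 * → r--
[0,10] -13+20=7 d=10 * → r--
[0,9] -13+19=6 d=9 * → r--
[0,8] -13+12=-1 d=2 * → r--
[0,7] -13+9=-4 d=1 * → l++
[1,7] -8+9=1 d=4 → r--
[1,6] -8+3=-5 d=2 → l++
[2,6] -2+3=1 d=4 → r--

l=2, r=5, best |Δ|=1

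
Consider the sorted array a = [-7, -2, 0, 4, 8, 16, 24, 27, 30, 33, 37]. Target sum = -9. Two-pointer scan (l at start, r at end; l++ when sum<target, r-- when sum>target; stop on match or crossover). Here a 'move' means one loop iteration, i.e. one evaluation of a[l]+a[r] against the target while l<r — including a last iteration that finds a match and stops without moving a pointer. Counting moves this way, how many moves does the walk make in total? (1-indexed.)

10 moves

l=1 r=11: -7+37=30 >-9, r--
l=1 r=10: -7+33=26 >-9, r--
l=1 r=9: -7+30=23 >-9, r--
l=1 r=8: -7+27=20 >-9, r--
l=1 r=7: -7+24=17 >-9, r--
l=1 r=6: -7+16=9 >-9, r--
l=1 r=5: -7+8=1 >-9, r--
l=1 r=4: -7+4=-3 >-9, r--
l=1 r=3: -7+0=-7 >-9, r--
l=1 r=2: -7+-2=-9, found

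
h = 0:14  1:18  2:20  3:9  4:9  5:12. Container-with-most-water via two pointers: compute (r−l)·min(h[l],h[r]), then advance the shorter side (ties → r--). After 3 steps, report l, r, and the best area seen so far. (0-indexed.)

l=0, r=2, best area=60

l=0 r=5: min(14,12)*5=60 best=60 *, r--
l=0 r=4: min(14,9)*4=36 best=60, r--
l=0 r=3: min(14,9)*3=27 best=60, r--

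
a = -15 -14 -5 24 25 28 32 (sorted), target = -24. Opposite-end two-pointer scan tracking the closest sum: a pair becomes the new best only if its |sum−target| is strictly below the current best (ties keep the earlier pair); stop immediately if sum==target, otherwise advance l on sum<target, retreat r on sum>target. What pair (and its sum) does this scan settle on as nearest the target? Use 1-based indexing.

l=1 r=7: -15+32=17 d=41 *, r--
l=1 r=6: -15+28=13 d=37 *, r--
l=1 r=5: -15+25=10 d=34 *, r--
l=1 r=4: -15+24=9 d=33 *, r--
l=1 r=3: -15+-5=-20 d=4 *, r--
l=1 r=2: -15+-14=-29 d=5, l++

pair (-15, -5) with sum -20 (|Δ|=4)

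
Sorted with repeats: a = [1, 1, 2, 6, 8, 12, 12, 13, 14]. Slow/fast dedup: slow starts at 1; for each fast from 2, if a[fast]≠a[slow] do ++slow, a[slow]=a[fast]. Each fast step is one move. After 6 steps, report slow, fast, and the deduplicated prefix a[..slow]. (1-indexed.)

slow=5, fast=8, prefix=[1, 2, 6, 8, 12]

(s=1,f=2) a[fast]=1=a[slow] dup → fast++
(s=1,f=3) a[fast]=2≠a[slow]=1 write a[2]=2 → slow++,fast++
(s=2,f=4) a[fast]=6≠a[slow]=2 write a[3]=6 → slow++,fast++
(s=3,f=5) a[fast]=8≠a[slow]=6 write a[4]=8 → slow++,fast++
(s=4,f=6) a[fast]=12≠a[slow]=8 write a[5]=12 → slow++,fast++
(s=5,f=7) a[fast]=12=a[slow] dup → fast++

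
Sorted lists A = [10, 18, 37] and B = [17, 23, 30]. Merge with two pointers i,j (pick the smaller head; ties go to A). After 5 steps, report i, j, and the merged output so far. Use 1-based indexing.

[i=1,j=1] A[i]=10<=B[j]=17 take 10 → i++
[i=2,j=1] A[i]=18>B[j]=17 take 17 → j++
[i=2,j=2] A[i]=18<=B[j]=23 take 18 → i++
[i=3,j=2] A[i]=37>B[j]=23 take 23 → j++
[i=3,j=3] A[i]=37>B[j]=30 take 30 → j++

i=3, j=4, merged so far=[10, 17, 18, 23, 30]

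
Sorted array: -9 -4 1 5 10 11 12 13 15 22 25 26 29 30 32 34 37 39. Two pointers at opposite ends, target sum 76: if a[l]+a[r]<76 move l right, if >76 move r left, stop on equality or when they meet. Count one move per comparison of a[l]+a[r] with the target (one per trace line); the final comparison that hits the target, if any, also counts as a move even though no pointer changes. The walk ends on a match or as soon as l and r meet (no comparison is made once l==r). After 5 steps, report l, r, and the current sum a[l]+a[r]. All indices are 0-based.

l=5, r=17, sum=50

l=0 r=17: -9+39=30 <76, l++
l=1 r=17: -4+39=35 <76, l++
l=2 r=17: 1+39=40 <76, l++
l=3 r=17: 5+39=44 <76, l++
l=4 r=17: 10+39=49 <76, l++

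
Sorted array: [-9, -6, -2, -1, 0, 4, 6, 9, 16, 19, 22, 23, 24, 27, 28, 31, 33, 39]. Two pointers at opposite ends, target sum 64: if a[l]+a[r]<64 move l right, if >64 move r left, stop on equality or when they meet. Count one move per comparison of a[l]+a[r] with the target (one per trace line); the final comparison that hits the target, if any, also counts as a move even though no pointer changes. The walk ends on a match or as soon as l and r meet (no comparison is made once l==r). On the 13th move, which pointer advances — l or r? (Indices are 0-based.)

l

[0,17] -9+39=30 <64 → l++
[1,17] -6+39=33 <64 → l++
[2,17] -2+39=37 <64 → l++
[3,17] -1+39=38 <64 → l++
[4,17] 0+39=39 <64 → l++
[5,17] 4+39=43 <64 → l++
[6,17] 6+39=45 <64 → l++
[7,17] 9+39=48 <64 → l++
[8,17] 16+39=55 <64 → l++
[9,17] 19+39=58 <64 → l++
[10,17] 22+39=61 <64 → l++
[11,17] 23+39=62 <64 → l++
[12,17] 24+39=63 <64 → l++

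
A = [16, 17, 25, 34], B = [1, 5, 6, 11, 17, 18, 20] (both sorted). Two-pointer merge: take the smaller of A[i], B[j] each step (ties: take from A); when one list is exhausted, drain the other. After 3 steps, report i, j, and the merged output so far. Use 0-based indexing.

[i=0,j=0] A[i]=16>B[j]=1 take 1 → j++
[i=0,j=1] A[i]=16>B[j]=5 take 5 → j++
[i=0,j=2] A[i]=16>B[j]=6 take 6 → j++

i=0, j=3, merged so far=[1, 5, 6]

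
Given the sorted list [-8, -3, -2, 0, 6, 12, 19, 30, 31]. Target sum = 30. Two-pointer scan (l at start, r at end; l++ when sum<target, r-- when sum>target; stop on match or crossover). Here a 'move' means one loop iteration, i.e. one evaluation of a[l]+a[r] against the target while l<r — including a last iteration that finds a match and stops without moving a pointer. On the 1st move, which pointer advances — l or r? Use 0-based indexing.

l=0 r=8: -8+31=23 <30, l++

l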